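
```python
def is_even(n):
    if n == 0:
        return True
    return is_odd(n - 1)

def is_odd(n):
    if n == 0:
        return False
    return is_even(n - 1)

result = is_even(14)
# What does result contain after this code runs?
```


is_even(14)
= is_odd(13)
= is_even(12)
= is_odd(11)
= is_even(10)
= is_odd(9)
= is_even(8)
= is_odd(7)
= is_even(6)
= is_odd(5)
= is_even(4)
= is_odd(3)
= is_even(2)
= is_odd(1)
= is_even(0)
n == 0: return True
= True


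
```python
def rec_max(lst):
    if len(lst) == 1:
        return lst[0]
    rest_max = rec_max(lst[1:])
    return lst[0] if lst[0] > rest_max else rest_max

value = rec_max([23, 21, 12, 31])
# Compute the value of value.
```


rec_max([23, 21, 12, 31])
= compare 23 with rec_max([21, 12, 31])
= compare 21 with rec_max([12, 31])
= compare 12 with rec_max([31])
Base: rec_max([31]) = 31
compare 12 with 31: max = 31
compare 21 with 31: max = 31
compare 23 with 31: max = 31
= 31


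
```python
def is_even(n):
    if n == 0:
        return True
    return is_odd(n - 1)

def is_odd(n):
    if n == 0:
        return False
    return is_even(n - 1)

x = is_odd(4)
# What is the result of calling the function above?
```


is_odd(4)
= is_even(3)
= is_odd(2)
= is_even(1)
= is_odd(0)
n == 0: return False
= False


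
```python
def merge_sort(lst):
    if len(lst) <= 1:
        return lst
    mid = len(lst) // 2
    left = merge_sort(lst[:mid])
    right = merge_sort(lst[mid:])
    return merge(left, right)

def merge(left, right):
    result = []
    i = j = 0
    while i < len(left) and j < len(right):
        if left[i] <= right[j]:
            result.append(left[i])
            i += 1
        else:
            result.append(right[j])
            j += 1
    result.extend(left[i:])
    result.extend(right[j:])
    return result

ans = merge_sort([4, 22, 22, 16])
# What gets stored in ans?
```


merge_sort([4, 22, 22, 16])
Split into [4, 22] and [22, 16]
Left sorted: [4, 22]
Right sorted: [16, 22]
Merge [4, 22] and [16, 22]
= [4, 16, 22, 22]


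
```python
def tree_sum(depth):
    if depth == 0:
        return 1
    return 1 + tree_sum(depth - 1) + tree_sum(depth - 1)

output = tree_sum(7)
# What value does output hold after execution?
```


tree_sum(7)
= 1 + tree_sum(6) + tree_sum(6)
= 1 + 2 * tree_sum(6)
tree_sum(k) = 2^(k+1) - 1
tree_sum(0) = 1
tree_sum(1) = 3
tree_sum(2) = 7
tree_sum(3) = 15
tree_sum(4) = 31
tree_sum(7) = 2^8 - 1 = 255


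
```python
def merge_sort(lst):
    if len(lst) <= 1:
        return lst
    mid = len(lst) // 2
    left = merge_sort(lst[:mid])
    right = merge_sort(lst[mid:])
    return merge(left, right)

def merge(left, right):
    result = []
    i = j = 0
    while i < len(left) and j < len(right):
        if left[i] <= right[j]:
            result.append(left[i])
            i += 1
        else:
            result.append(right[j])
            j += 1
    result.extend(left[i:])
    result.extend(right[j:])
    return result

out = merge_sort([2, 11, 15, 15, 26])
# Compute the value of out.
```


merge_sort([2, 11, 15, 15, 26])
Split into [2, 11] and [15, 15, 26]
Left sorted: [2, 11]
Right sorted: [15, 15, 26]
Merge [2, 11] and [15, 15, 26]
= [2, 11, 15, 15, 26]


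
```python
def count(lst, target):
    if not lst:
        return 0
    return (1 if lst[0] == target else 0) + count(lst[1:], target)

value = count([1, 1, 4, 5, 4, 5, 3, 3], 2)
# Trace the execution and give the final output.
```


count([1, 1, 4, 5, 4, 5, 3, 3], 2)
lst[0]=1 != 2: 0 + count([1, 4, 5, 4, 5, 3, 3], 2)
lst[0]=1 != 2: 0 + count([4, 5, 4, 5, 3, 3], 2)
lst[0]=4 != 2: 0 + count([5, 4, 5, 3, 3], 2)
lst[0]=5 != 2: 0 + count([4, 5, 3, 3], 2)
lst[0]=4 != 2: 0 + count([5, 3, 3], 2)
lst[0]=5 != 2: 0 + count([3, 3], 2)
lst[0]=3 != 2: 0 + count([3], 2)
lst[0]=3 != 2: 0 + count([], 2)
= 0


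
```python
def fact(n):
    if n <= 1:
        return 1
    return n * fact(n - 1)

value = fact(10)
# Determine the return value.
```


fact(10)
= 10 * fact(9)
= 10 * 9 * fact(8)
= 10 * 9 * 8 * fact(7)
= 10 * 9 * 8 * 7 * fact(6)
= 10 * 9 * 8 * 7 * 6 * fact(5)
= 10 * 9 * 8 * 7 * 6 * 5 * fact(4)
= 10 * 9 * 8 * 7 * 6 * 5 * 4 * fact(3)
= 10 * 9 * 8 * 7 * 6 * 5 * 4 * 3 * fact(2)
= 10 * 9 * 8 * 7 * 6 * 5 * 4 * 3 * 2 * fact(1)
= 10 * 9 * 8 * 7 * 6 * 5 * 4 * 3 * 2 * 1
= 3628800


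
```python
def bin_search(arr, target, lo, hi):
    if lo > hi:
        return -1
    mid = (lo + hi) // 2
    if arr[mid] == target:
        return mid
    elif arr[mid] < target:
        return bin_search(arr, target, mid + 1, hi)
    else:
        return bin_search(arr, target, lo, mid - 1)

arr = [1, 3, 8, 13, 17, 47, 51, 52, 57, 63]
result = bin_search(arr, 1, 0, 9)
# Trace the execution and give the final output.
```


bin_search(arr, 1, 0, 9)
lo=0, hi=9, mid=4, arr[mid]=17
17 > 1, search left half
lo=0, hi=3, mid=1, arr[mid]=3
3 > 1, search left half
lo=0, hi=0, mid=0, arr[mid]=1
arr[0] == 1, found at index 0
= 0


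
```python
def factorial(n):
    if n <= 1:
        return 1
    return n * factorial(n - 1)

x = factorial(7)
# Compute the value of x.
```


factorial(7)
= 7 * factorial(6)
= 7 * 6 * factorial(5)
= 7 * 6 * 5 * factorial(4)
= 7 * 6 * 5 * 4 * factorial(3)
= 7 * 6 * 5 * 4 * 3 * factorial(2)
= 7 * 6 * 5 * 4 * 3 * 2 * factorial(1)
= 7 * 6 * 5 * 4 * 3 * 2 * 1
= 5040


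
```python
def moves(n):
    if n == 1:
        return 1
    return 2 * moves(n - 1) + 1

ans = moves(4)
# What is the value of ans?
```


moves(4)
= 2 * moves(3) + 1
= 2 * (2 * moves(2) + 1) + 1
= 2 * (2 * (2 * moves(1) + 1) + 1) + 1
Now compute bottom-up:
moves(1) = 1
moves(2) = 2 * 1 + 1 = 3
moves(3) = 2 * 3 + 1 = 7
moves(4) = 2 * 7 + 1 = 15
= 15


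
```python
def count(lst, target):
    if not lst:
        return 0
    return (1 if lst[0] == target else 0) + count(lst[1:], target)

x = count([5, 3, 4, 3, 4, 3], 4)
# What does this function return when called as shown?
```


count([5, 3, 4, 3, 4, 3], 4)
lst[0]=5 != 4: 0 + count([3, 4, 3, 4, 3], 4)
lst[0]=3 != 4: 0 + count([4, 3, 4, 3], 4)
lst[0]=4 == 4: 1 + count([3, 4, 3], 4)
lst[0]=3 != 4: 0 + count([4, 3], 4)
lst[0]=4 == 4: 1 + count([3], 4)
lst[0]=3 != 4: 0 + count([], 4)
= 2


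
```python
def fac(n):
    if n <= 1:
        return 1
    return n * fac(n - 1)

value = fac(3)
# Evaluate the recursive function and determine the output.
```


fac(3)
= 3 * fac(2)
= 3 * 2 * fac(1)
= 3 * 2 * 1
= 6


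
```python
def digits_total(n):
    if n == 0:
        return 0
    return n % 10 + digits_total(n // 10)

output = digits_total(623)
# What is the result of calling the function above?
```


digits_total(623)
= 3 + digits_total(62)
= 3 + 2 + digits_total(6)
= 3 + 2 + 6 + digits_total(0)
= 3 + 2 + 6 + 0
= 11


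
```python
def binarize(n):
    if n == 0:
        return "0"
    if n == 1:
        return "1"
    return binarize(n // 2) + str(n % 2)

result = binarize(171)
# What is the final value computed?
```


binarize(171)
= binarize(85) + "1"
= binarize(42) + "1" + "1"
= binarize(21) + "0" + "1" + "1"
= binarize(10) + "1" + "0" + "1" + "1"
= binarize(5) + "0" + "1" + "0" + "1" + "1"
= binarize(2) + "1" + "0" + "1" + "0" + "1" + "1"
= binarize(1) + "0" + "1" + "0" + "1" + "0" + "1" + "1"
= "1" + "0" + "1" + "0" + "1" + "0" + "1" + "1"
= "10101011"


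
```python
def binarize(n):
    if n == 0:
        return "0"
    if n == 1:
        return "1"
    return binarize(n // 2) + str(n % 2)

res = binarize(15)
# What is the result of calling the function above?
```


binarize(15)
= binarize(7) + "1"
= binarize(3) + "1" + "1"
= binarize(1) + "1" + "1" + "1"
= "1" + "1" + "1" + "1"
= "1111"


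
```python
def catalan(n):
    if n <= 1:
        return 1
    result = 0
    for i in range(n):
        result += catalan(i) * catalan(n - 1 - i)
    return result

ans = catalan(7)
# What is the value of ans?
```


catalan(7)
= sum of catalan(i) * catalan(7-1-i) for i in 0..6
First compute sub-values bottom-up:
  catalan(0) = 1, catalan(1) = 1
  catalan(2) = 1*1 + 1*1 = 2
  catalan(3) = 1*2 + 1*1 + 2*1 = 5
  catalan(4) = 1*5 + 1*2 + 2*1 + 5*1 = 14
  catalan(5) = 1*14 + 1*5 + 2*2 + 5*1 + 14*1 = 42
  catalan(6) = 1*42 + 1*14 + 2*5 + 5*2 + 14*1 + 42*1 = 132
Now catalan(7):
  catalan(0)*catalan(6) = 1*132 = 132
  catalan(1)*catalan(5) = 1*42 = 42
  catalan(2)*catalan(4) = 2*14 = 28
  catalan(3)*catalan(3) = 5*5 = 25
  catalan(4)*catalan(2) = 14*2 = 28
  catalan(5)*catalan(1) = 42*1 = 42
  catalan(6)*catalan(0) = 132*1 = 132
= 132 + 42 + 28 + 25 + 28 + 42 + 132
= 429


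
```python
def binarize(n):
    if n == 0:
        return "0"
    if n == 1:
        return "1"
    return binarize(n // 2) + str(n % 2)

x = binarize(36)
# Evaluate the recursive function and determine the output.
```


binarize(36)
= binarize(18) + "0"
= binarize(9) + "0" + "0"
= binarize(4) + "1" + "0" + "0"
= binarize(2) + "0" + "1" + "0" + "0"
= binarize(1) + "0" + "0" + "1" + "0" + "0"
= "1" + "0" + "0" + "1" + "0" + "0"
= "100100"


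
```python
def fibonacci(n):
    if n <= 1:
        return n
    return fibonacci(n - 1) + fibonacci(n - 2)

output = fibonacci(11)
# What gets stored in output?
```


fibonacci(11)
= fibonacci(10) + fibonacci(9)
= (fibonacci(9) + fibonacci(8)) + fibonacci(9)
Computing bottom-up: fibonacci(0)=0, fibonacci(1)=1, fibonacci(2)=1, fibonacci(3)=2, fibonacci(4)=3, fibonacci(5)=5, fibonacci(6)=8, fibonacci(7)=13, fibonacci(8)=21, fibonacci(9)=34, fibonacci(10)=55, fibonacci(11)=89
= 89


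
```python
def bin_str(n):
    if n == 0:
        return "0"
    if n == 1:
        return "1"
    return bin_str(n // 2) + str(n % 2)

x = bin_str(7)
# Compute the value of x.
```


bin_str(7)
= bin_str(3) + "1"
= bin_str(1) + "1" + "1"
= "1" + "1" + "1"
= "111"


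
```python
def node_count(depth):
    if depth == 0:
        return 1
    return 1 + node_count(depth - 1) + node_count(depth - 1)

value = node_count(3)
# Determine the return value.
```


node_count(3)
= 1 + node_count(2) + node_count(2)
= 1 + 2 * node_count(2)
node_count(k) = 2^(k+1) - 1
node_count(0) = 1
node_count(1) = 3
node_count(2) = 7
node_count(3) = 15
node_count(3) = 2^4 - 1 = 15


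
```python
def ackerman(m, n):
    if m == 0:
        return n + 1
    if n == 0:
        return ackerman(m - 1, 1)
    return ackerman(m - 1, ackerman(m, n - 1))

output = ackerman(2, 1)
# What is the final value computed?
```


ackerman(2, 1)
= ackerman(1, ackerman(2, 0))
First compute ackerman(2, 0) = 3
= ackerman(1, 3)
= 5


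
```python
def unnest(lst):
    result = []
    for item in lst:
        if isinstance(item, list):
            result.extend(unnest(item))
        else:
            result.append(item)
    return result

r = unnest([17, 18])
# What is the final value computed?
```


unnest([17, 18])
Processing each element:
  17 is not a list -> append 17
  18 is not a list -> append 18
= [17, 18]


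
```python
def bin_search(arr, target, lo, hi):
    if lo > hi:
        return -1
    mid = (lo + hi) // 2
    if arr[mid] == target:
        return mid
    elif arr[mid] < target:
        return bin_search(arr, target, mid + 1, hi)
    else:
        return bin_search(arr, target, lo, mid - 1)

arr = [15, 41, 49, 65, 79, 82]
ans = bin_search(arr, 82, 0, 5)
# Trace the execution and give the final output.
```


bin_search(arr, 82, 0, 5)
lo=0, hi=5, mid=2, arr[mid]=49
49 < 82, search right half
lo=3, hi=5, mid=4, arr[mid]=79
79 < 82, search right half
lo=5, hi=5, mid=5, arr[mid]=82
arr[5] == 82, found at index 5
= 5


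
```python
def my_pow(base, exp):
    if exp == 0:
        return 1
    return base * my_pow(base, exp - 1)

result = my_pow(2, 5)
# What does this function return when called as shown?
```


my_pow(2, 5)
= 2 * my_pow(2, 4)
= 2 * 2 * my_pow(2, 3)
= 2 * 2 * 2 * my_pow(2, 2)
= 2 * 2 * 2 * 2 * my_pow(2, 1)
= 2 * 2 * 2 * 2 * 2 * my_pow(2, 0)
= 2 * 2 * 2 * 2 * 2 * 1
= 32


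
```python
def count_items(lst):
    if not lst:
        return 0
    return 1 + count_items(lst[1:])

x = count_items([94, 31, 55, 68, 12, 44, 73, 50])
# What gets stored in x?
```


count_items([94, 31, 55, 68, 12, 44, 73, 50])
= 1 + count_items([31, 55, 68, 12, 44, 73, 50])
= 1 + 1 + count_items([55, 68, 12, 44, 73, 50])
= 1 + 1 + 1 + count_items([68, 12, 44, 73, 50])
= 1 + 1 + 1 + 1 + count_items([12, 44, 73, 50])
= 1 + 1 + 1 + 1 + 1 + count_items([44, 73, 50])
= 1 + 1 + 1 + 1 + 1 + 1 + count_items([73, 50])
= 1 + 1 + 1 + 1 + 1 + 1 + 1 + count_items([50])
= 1 + 1 + 1 + 1 + 1 + 1 + 1 + 1 + count_items([])
= 1 + 1 + 1 + 1 + 1 + 1 + 1 + 1 + 0
= 8


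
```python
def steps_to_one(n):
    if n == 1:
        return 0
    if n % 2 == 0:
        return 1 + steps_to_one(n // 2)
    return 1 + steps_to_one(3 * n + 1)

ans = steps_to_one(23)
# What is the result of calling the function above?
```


steps_to_one(23)
23 is odd -> 3*23+1 = 70 -> steps_to_one(70)
70 is even -> steps_to_one(35)
35 is odd -> 3*35+1 = 106 -> steps_to_one(106)
106 is even -> steps_to_one(53)
53 is odd -> 3*53+1 = 160 -> steps_to_one(160)
160 is even -> steps_to_one(80)
80 is even -> steps_to_one(40)
40 is even -> steps_to_one(20)
20 is even -> steps_to_one(10)
10 is even -> steps_to_one(5)
5 is odd -> 3*5+1 = 16 -> steps_to_one(16)
16 is even -> steps_to_one(8)
8 is even -> steps_to_one(4)
4 is even -> steps_to_one(2)
2 is even -> steps_to_one(1)
Reached 1 after 15 steps
= 15


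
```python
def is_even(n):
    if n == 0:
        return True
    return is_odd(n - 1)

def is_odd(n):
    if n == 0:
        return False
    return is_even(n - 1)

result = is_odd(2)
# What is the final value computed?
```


is_odd(2)
= is_even(1)
= is_odd(0)
n == 0: return False
= False


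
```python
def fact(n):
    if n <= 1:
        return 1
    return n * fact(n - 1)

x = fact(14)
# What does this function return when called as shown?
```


fact(14)
= 14 * fact(13)
= 14 * 13 * fact(12)
= 14 * 13 * 12 * fact(11)
= 14 * 13 * 12 * 11 * fact(10)
= 14 * 13 * 12 * 11 * 10 * fact(9)
= 14 * 13 * 12 * 11 * 10 * 9 * fact(8)
= 14 * 13 * 12 * 11 * 10 * 9 * 8 * fact(7)
= 14 * 13 * 12 * 11 * 10 * 9 * 8 * 7 * fact(6)
= 14 * 13 * 12 * 11 * 10 * 9 * 8 * 7 * 6 * fact(5)
= 14 * 13 * 12 * 11 * 10 * 9 * 8 * 7 * 6 * 5 * fact(4)
= 14 * 13 * 12 * 11 * 10 * 9 * 8 * 7 * 6 * 5 * 4 * fact(3)
= 14 * 13 * 12 * 11 * 10 * 9 * 8 * 7 * 6 * 5 * 4 * 3 * fact(2)
= 14 * 13 * 12 * 11 * 10 * 9 * 8 * 7 * 6 * 5 * 4 * 3 * 2 * fact(1)
= 14 * 13 * 12 * 11 * 10 * 9 * 8 * 7 * 6 * 5 * 4 * 3 * 2 * 1
= 87178291200


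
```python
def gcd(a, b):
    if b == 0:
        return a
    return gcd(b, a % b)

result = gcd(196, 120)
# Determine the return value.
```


gcd(196, 120)
= gcd(120, 196 % 120) = gcd(120, 76)
= gcd(76, 120 % 76) = gcd(76, 44)
= gcd(44, 76 % 44) = gcd(44, 32)
= gcd(32, 44 % 32) = gcd(32, 12)
= gcd(12, 32 % 12) = gcd(12, 8)
= gcd(8, 12 % 8) = gcd(8, 4)
= gcd(4, 8 % 4) = gcd(4, 0)
b == 0, return a = 4


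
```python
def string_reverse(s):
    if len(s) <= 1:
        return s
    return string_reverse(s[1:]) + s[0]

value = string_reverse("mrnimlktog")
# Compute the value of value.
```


string_reverse("mrnimlktog")
= string_reverse("rnimlktog") + "m"
= string_reverse("nimlktog") + "r" + "m"
= string_reverse("imlktog") + "n" + "r" + "m"
= string_reverse("mlktog") + "i" + "n" + "r" + "m"
= string_reverse("lktog") + "m" + "i" + "n" + "r" + "m"
= string_reverse("ktog") + "l" + "m" + "i" + "n" + "r" + "m"
= string_reverse("tog") + "k" + "l" + "m" + "i" + "n" + "r" + "m"
= string_reverse("og") + "t" + "k" + "l" + "m" + "i" + "n" + "r" + "m"
= string_reverse("g") + "o" + "t" + "k" + "l" + "m" + "i" + "n" + "r" + "m"
= "g" + "o" + "t" + "k" + "l" + "m" + "i" + "n" + "r" + "m"
= "gotklminrm"


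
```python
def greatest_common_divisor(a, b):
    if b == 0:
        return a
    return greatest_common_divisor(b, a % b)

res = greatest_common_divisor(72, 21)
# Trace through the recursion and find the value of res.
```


greatest_common_divisor(72, 21)
= greatest_common_divisor(21, 72 % 21) = greatest_common_divisor(21, 9)
= greatest_common_divisor(9, 21 % 9) = greatest_common_divisor(9, 3)
= greatest_common_divisor(3, 9 % 3) = greatest_common_divisor(3, 0)
b == 0, return a = 3


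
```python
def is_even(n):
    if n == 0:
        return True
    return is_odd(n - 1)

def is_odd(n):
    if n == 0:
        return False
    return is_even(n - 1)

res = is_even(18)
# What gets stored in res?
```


is_even(18)
= is_odd(17)
= is_even(16)
= is_odd(15)
= is_even(14)
= is_odd(13)
= is_even(12)
= is_odd(11)
= is_even(10)
= is_odd(9)
= is_even(8)
= is_odd(7)
= is_even(6)
= is_odd(5)
= is_even(4)
= is_odd(3)
= is_even(2)
= is_odd(1)
= is_even(0)
n == 0: return True
= True


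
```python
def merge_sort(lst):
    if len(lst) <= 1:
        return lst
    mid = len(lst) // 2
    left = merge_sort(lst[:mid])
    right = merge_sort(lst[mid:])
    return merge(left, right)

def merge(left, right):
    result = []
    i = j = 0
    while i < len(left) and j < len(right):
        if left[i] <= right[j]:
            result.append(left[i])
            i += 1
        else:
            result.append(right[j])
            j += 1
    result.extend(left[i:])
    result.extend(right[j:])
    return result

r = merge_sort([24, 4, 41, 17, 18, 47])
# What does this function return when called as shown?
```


merge_sort([24, 4, 41, 17, 18, 47])
Split into [24, 4, 41] and [17, 18, 47]
Left sorted: [4, 24, 41]
Right sorted: [17, 18, 47]
Merge [4, 24, 41] and [17, 18, 47]
= [4, 17, 18, 24, 41, 47]


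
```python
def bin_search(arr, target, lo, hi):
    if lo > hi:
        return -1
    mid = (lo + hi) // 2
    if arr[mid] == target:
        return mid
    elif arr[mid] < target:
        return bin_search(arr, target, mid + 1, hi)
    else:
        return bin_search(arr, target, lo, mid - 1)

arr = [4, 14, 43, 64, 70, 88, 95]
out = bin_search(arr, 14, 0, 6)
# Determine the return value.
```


bin_search(arr, 14, 0, 6)
lo=0, hi=6, mid=3, arr[mid]=64
64 > 14, search left half
lo=0, hi=2, mid=1, arr[mid]=14
arr[1] == 14, found at index 1
= 1


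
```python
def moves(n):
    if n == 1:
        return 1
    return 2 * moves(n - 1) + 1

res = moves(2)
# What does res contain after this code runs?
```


moves(2)
= 2 * moves(1) + 1
Now compute bottom-up:
moves(1) = 1
moves(2) = 2 * 1 + 1 = 3
= 3


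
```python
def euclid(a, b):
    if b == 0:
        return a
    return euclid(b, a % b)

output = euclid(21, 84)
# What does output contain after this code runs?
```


euclid(21, 84)
= euclid(84, 21 % 84) = euclid(84, 21)
= euclid(21, 84 % 21) = euclid(21, 0)
b == 0, return a = 21


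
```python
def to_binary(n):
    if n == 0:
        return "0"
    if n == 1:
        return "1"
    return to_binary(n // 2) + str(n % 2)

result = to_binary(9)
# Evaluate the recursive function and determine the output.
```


to_binary(9)
= to_binary(4) + "1"
= to_binary(2) + "0" + "1"
= to_binary(1) + "0" + "0" + "1"
= "1" + "0" + "0" + "1"
= "1001"


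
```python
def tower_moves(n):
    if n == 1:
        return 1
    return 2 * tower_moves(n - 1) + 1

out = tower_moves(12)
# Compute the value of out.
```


tower_moves(12)
= 2 * tower_moves(11) + 1
= 2 * (2 * tower_moves(10) + 1) + 1
= 2 * (2 * (2 * tower_moves(9) + 1) + 1) + 1
= 2 * (2 * (2 * (2 * tower_moves(8) + 1) + 1) + 1) + 1
= 2 * (2 * (2 * (2 * (2 * tower_moves(7) + 1) + 1) + 1) + 1) + 1
= 2 * (2 * (2 * (2 * (2 * (2 * tower_moves(6) + 1) + 1) + 1) + 1) + 1) + 1
= 2 * (2 * (2 * (2 * (2 * (2 * (2 * tower_moves(5) + 1) + 1) + 1) + 1) + 1) + 1) + 1
= 2 * (2 * (2 * (2 * (2 * (2 * (2 * (2 * tower_moves(4) + 1) + 1) + 1) + 1) + 1) + 1) + 1) + 1
= 2 * (2 * (2 * (2 * (2 * (2 * (2 * (2 * (2 * tower_moves(3) + 1) + 1) + 1) + 1) + 1) + 1) + 1) + 1) + 1
= 2 * (2 * (2 * (2 * (2 * (2 * (2 * (2 * (2 * (2 * tower_moves(2) + 1) + 1) + 1) + 1) + 1) + 1) + 1) + 1) + 1) + 1
= 2 * (2 * (2 * (2 * (2 * (2 * (2 * (2 * (2 * (2 * (2 * tower_moves(1) + 1) + 1) + 1) + 1) + 1) + 1) + 1) + 1) + 1) + 1) + 1
Now compute bottom-up:
tower_moves(1) = 1
tower_moves(2) = 2 * 1 + 1 = 3
tower_moves(3) = 2 * 3 + 1 = 7
tower_moves(4) = 2 * 7 + 1 = 15
tower_moves(5) = 2 * 15 + 1 = 31
tower_moves(6) = 2 * 31 + 1 = 63
tower_moves(7) = 2 * 63 + 1 = 127
tower_moves(8) = 2 * 127 + 1 = 255
tower_moves(9) = 2 * 255 + 1 = 511
tower_moves(10) = 2 * 511 + 1 = 1023
tower_moves(11) = 2 * 1023 + 1 = 2047
tower_moves(12) = 2 * 2047 + 1 = 4095
= 4095


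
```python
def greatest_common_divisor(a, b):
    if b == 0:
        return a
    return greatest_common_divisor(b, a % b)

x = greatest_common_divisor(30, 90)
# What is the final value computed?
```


greatest_common_divisor(30, 90)
= greatest_common_divisor(90, 30 % 90) = greatest_common_divisor(90, 30)
= greatest_common_divisor(30, 90 % 30) = greatest_common_divisor(30, 0)
b == 0, return a = 30


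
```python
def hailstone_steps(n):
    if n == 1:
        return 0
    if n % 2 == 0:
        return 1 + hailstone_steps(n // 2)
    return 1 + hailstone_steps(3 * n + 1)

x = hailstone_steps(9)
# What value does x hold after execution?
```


hailstone_steps(9)
9 is odd -> 3*9+1 = 28 -> hailstone_steps(28)
28 is even -> hailstone_steps(14)
14 is even -> hailstone_steps(7)
7 is odd -> 3*7+1 = 22 -> hailstone_steps(22)
22 is even -> hailstone_steps(11)
11 is odd -> 3*11+1 = 34 -> hailstone_steps(34)
34 is even -> hailstone_steps(17)
17 is odd -> 3*17+1 = 52 -> hailstone_steps(52)
52 is even -> hailstone_steps(26)
26 is even -> hailstone_steps(13)
13 is odd -> 3*13+1 = 40 -> hailstone_steps(40)
40 is even -> hailstone_steps(20)
20 is even -> hailstone_steps(10)
10 is even -> hailstone_steps(5)
5 is odd -> 3*5+1 = 16 -> hailstone_steps(16)
16 is even -> hailstone_steps(8)
8 is even -> hailstone_steps(4)
4 is even -> hailstone_steps(2)
2 is even -> hailstone_steps(1)
Reached 1 after 19 steps
= 19


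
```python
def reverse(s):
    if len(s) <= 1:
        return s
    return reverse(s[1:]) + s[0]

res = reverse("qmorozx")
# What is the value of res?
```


reverse("qmorozx")
= reverse("morozx") + "q"
= reverse("orozx") + "m" + "q"
= reverse("rozx") + "o" + "m" + "q"
= reverse("ozx") + "r" + "o" + "m" + "q"
= reverse("zx") + "o" + "r" + "o" + "m" + "q"
= reverse("x") + "z" + "o" + "r" + "o" + "m" + "q"
= "x" + "z" + "o" + "r" + "o" + "m" + "q"
= "xzoromq"


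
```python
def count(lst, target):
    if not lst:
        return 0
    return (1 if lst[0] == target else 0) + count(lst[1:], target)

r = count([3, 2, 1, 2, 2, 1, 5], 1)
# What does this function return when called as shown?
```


count([3, 2, 1, 2, 2, 1, 5], 1)
lst[0]=3 != 1: 0 + count([2, 1, 2, 2, 1, 5], 1)
lst[0]=2 != 1: 0 + count([1, 2, 2, 1, 5], 1)
lst[0]=1 == 1: 1 + count([2, 2, 1, 5], 1)
lst[0]=2 != 1: 0 + count([2, 1, 5], 1)
lst[0]=2 != 1: 0 + count([1, 5], 1)
lst[0]=1 == 1: 1 + count([5], 1)
lst[0]=5 != 1: 0 + count([], 1)
= 2


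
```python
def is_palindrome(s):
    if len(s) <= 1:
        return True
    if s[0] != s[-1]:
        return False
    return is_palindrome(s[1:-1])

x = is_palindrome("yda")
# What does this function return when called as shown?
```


is_palindrome("yda")
"yda": s[0]='y' != s[-1]='a' -> False
= False


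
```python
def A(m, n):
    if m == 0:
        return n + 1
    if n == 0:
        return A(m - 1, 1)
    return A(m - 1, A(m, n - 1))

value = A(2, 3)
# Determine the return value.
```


A(2, 3)
= A(1, A(2, 2))
First compute A(2, 2) = 7
= A(1, 7)
= 9


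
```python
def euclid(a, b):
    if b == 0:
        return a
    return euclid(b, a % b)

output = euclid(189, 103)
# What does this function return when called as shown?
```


euclid(189, 103)
= euclid(103, 189 % 103) = euclid(103, 86)
= euclid(86, 103 % 86) = euclid(86, 17)
= euclid(17, 86 % 17) = euclid(17, 1)
= euclid(1, 17 % 1) = euclid(1, 0)
b == 0, return a = 1


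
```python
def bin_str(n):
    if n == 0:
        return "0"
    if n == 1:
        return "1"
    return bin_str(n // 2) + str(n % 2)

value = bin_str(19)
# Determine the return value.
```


bin_str(19)
= bin_str(9) + "1"
= bin_str(4) + "1" + "1"
= bin_str(2) + "0" + "1" + "1"
= bin_str(1) + "0" + "0" + "1" + "1"
= "1" + "0" + "0" + "1" + "1"
= "10011"


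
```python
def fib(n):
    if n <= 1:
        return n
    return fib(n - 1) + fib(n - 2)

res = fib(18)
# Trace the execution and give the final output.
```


fib(18)
= fib(17) + fib(16)
= (fib(16) + fib(15)) + fib(16)
Computing bottom-up: fib(0)=0, fib(1)=1, fib(2)=1, fib(3)=2, fib(4)=3, fib(5)=5, fib(6)=8, fib(7)=13, fib(8)=21, fib(9)=34, fib(10)=55, fib(11)=89, fib(12)=144, fib(13)=233, fib(14)=377, fib(15)=610, fib(16)=987, fib(17)=1597, fib(18)=2584
= 2584


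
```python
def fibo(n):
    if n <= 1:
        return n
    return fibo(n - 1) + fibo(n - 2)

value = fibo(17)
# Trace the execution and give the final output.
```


fibo(17)
= fibo(16) + fibo(15)
= (fibo(15) + fibo(14)) + fibo(15)
Computing bottom-up: fibo(0)=0, fibo(1)=1, fibo(2)=1, fibo(3)=2, fibo(4)=3, fibo(5)=5, fibo(6)=8, fibo(7)=13, fibo(8)=21, fibo(9)=34, fibo(10)=55, fibo(11)=89, fibo(12)=144, fibo(13)=233, fibo(14)=377, fibo(15)=610, fibo(16)=987, fibo(17)=1597
= 1597


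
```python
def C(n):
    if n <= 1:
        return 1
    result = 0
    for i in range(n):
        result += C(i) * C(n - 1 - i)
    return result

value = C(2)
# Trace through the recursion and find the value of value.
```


C(2)
= sum of C(i) * C(2-1-i) for i in 0..1
  C(0)*C(1) = 1*1 = 1
  C(1)*C(0) = 1*1 = 1
= 1 + 1
= 2


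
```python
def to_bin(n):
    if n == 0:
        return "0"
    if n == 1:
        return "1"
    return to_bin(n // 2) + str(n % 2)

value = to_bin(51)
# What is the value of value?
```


to_bin(51)
= to_bin(25) + "1"
= to_bin(12) + "1" + "1"
= to_bin(6) + "0" + "1" + "1"
= to_bin(3) + "0" + "0" + "1" + "1"
= to_bin(1) + "1" + "0" + "0" + "1" + "1"
= "1" + "1" + "0" + "0" + "1" + "1"
= "110011"


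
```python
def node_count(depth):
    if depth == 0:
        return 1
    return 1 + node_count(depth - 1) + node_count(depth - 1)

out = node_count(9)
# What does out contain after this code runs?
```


node_count(9)
= 1 + node_count(8) + node_count(8)
= 1 + 2 * node_count(8)
node_count(k) = 2^(k+1) - 1
node_count(0) = 1
node_count(1) = 3
node_count(2) = 7
node_count(3) = 15
node_count(4) = 31
node_count(9) = 2^10 - 1 = 1023


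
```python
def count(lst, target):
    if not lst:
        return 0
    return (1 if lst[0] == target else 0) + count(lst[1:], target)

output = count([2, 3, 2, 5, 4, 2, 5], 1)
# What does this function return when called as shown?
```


count([2, 3, 2, 5, 4, 2, 5], 1)
lst[0]=2 != 1: 0 + count([3, 2, 5, 4, 2, 5], 1)
lst[0]=3 != 1: 0 + count([2, 5, 4, 2, 5], 1)
lst[0]=2 != 1: 0 + count([5, 4, 2, 5], 1)
lst[0]=5 != 1: 0 + count([4, 2, 5], 1)
lst[0]=4 != 1: 0 + count([2, 5], 1)
lst[0]=2 != 1: 0 + count([5], 1)
lst[0]=5 != 1: 0 + count([], 1)
= 0


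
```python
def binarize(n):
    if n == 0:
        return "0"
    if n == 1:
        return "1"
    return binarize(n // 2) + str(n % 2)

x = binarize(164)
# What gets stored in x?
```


binarize(164)
= binarize(82) + "0"
= binarize(41) + "0" + "0"
= binarize(20) + "1" + "0" + "0"
= binarize(10) + "0" + "1" + "0" + "0"
= binarize(5) + "0" + "0" + "1" + "0" + "0"
= binarize(2) + "1" + "0" + "0" + "1" + "0" + "0"
= binarize(1) + "0" + "1" + "0" + "0" + "1" + "0" + "0"
= "1" + "0" + "1" + "0" + "0" + "1" + "0" + "0"
= "10100100"


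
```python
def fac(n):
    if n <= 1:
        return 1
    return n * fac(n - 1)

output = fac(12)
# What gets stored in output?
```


fac(12)
= 12 * fac(11)
= 12 * 11 * fac(10)
= 12 * 11 * 10 * fac(9)
= 12 * 11 * 10 * 9 * fac(8)
= 12 * 11 * 10 * 9 * 8 * fac(7)
= 12 * 11 * 10 * 9 * 8 * 7 * fac(6)
= 12 * 11 * 10 * 9 * 8 * 7 * 6 * fac(5)
= 12 * 11 * 10 * 9 * 8 * 7 * 6 * 5 * fac(4)
= 12 * 11 * 10 * 9 * 8 * 7 * 6 * 5 * 4 * fac(3)
= 12 * 11 * 10 * 9 * 8 * 7 * 6 * 5 * 4 * 3 * fac(2)
= 12 * 11 * 10 * 9 * 8 * 7 * 6 * 5 * 4 * 3 * 2 * fac(1)
= 12 * 11 * 10 * 9 * 8 * 7 * 6 * 5 * 4 * 3 * 2 * 1
= 479001600


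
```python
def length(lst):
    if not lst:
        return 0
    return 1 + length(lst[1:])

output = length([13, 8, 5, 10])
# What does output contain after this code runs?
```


length([13, 8, 5, 10])
= 1 + length([8, 5, 10])
= 1 + 1 + length([5, 10])
= 1 + 1 + 1 + length([10])
= 1 + 1 + 1 + 1 + length([])
= 1 + 1 + 1 + 1 + 0
= 4


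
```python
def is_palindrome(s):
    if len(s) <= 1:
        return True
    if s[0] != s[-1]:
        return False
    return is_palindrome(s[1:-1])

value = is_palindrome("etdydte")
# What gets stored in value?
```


is_palindrome("etdydte")
"etdydte": s[0]='e' == s[-1]='e' -> is_palindrome("tdydt")
"tdydt": s[0]='t' == s[-1]='t' -> is_palindrome("dyd")
"dyd": s[0]='d' == s[-1]='d' -> is_palindrome("y")
"y": len <= 1 -> True
= True


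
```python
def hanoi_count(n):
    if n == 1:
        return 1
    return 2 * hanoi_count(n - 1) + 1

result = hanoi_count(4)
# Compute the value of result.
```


hanoi_count(4)
= 2 * hanoi_count(3) + 1
= 2 * (2 * hanoi_count(2) + 1) + 1
= 2 * (2 * (2 * hanoi_count(1) + 1) + 1) + 1
Now compute bottom-up:
hanoi_count(1) = 1
hanoi_count(2) = 2 * 1 + 1 = 3
hanoi_count(3) = 2 * 3 + 1 = 7
hanoi_count(4) = 2 * 7 + 1 = 15
= 15


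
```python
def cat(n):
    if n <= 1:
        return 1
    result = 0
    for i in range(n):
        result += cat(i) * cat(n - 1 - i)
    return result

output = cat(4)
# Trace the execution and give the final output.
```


cat(4)
= sum of cat(i) * cat(4-1-i) for i in 0..3
First compute sub-values bottom-up:
  cat(0) = 1, cat(1) = 1
  cat(2) = 1*1 + 1*1 = 2
  cat(3) = 1*2 + 1*1 + 2*1 = 5
Now cat(4):
  cat(0)*cat(3) = 1*5 = 5
  cat(1)*cat(2) = 1*2 = 2
  cat(2)*cat(1) = 2*1 = 2
  cat(3)*cat(0) = 5*1 = 5
= 5 + 2 + 2 + 5
= 14


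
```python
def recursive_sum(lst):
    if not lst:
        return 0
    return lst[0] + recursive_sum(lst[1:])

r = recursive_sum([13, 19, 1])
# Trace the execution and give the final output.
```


recursive_sum([13, 19, 1])
= 13 + recursive_sum([19, 1])
= 13 + 19 + recursive_sum([1])
= 13 + 19 + 1 + recursive_sum([])
= 13 + 19 + 1 + 0
= 33


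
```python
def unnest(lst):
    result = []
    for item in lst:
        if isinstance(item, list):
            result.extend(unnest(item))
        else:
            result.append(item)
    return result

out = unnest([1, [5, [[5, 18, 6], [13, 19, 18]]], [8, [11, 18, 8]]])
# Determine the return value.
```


unnest([1, [5, [[5, 18, 6], [13, 19, 18]]], [8, [11, 18, 8]]])
Processing each element:
  1 is not a list -> append 1
  [5, [[5, 18, 6], [13, 19, 18]]] is a list -> unnest recursively -> [5, 5, 18, 6, 13, 19, 18]
  [8, [11, 18, 8]] is a list -> unnest recursively -> [8, 11, 18, 8]
= [1, 5, 5, 18, 6, 13, 19, 18, 8, 11, 18, 8]


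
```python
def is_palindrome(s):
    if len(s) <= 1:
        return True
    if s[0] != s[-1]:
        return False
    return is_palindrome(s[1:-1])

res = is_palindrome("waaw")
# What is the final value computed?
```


is_palindrome("waaw")
"waaw": s[0]='w' == s[-1]='w' -> is_palindrome("aa")
"aa": s[0]='a' == s[-1]='a' -> is_palindrome("")
"": len <= 1 -> True
= True


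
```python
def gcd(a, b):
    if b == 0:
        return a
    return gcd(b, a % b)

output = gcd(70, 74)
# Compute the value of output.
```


gcd(70, 74)
= gcd(74, 70 % 74) = gcd(74, 70)
= gcd(70, 74 % 70) = gcd(70, 4)
= gcd(4, 70 % 4) = gcd(4, 2)
= gcd(2, 4 % 2) = gcd(2, 0)
b == 0, return a = 2


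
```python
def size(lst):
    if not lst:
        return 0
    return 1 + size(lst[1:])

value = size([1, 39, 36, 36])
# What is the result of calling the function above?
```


size([1, 39, 36, 36])
= 1 + size([39, 36, 36])
= 1 + 1 + size([36, 36])
= 1 + 1 + 1 + size([36])
= 1 + 1 + 1 + 1 + size([])
= 1 + 1 + 1 + 1 + 0
= 4


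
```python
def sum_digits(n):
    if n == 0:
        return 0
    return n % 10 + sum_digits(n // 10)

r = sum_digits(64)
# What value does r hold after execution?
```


sum_digits(64)
= 4 + sum_digits(6)
= 4 + 6 + sum_digits(0)
= 4 + 6 + 0
= 10


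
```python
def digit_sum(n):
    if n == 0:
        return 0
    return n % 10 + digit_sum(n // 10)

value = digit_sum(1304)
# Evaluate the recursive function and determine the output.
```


digit_sum(1304)
= 4 + digit_sum(130)
= 4 + 0 + digit_sum(13)
= 4 + 0 + 3 + digit_sum(1)
= 4 + 0 + 3 + 1 + digit_sum(0)
= 4 + 0 + 3 + 1 + 0
= 8


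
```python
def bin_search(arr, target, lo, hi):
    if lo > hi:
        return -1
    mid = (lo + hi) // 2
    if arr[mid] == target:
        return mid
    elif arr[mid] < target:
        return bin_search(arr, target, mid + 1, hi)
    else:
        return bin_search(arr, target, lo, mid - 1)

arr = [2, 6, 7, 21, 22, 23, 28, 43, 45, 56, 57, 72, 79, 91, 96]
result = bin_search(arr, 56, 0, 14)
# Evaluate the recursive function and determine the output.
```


bin_search(arr, 56, 0, 14)
lo=0, hi=14, mid=7, arr[mid]=43
43 < 56, search right half
lo=8, hi=14, mid=11, arr[mid]=72
72 > 56, search left half
lo=8, hi=10, mid=9, arr[mid]=56
arr[9] == 56, found at index 9
= 9


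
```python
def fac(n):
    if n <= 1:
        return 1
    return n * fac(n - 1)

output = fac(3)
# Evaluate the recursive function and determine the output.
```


fac(3)
= 3 * fac(2)
= 3 * 2 * fac(1)
= 3 * 2 * 1
= 6


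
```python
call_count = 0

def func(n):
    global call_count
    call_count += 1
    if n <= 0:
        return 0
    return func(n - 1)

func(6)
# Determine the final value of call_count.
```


func(6) calls func(5) calls ... calls func(0)
Total calls: 6 + 1 (for base case) = 7


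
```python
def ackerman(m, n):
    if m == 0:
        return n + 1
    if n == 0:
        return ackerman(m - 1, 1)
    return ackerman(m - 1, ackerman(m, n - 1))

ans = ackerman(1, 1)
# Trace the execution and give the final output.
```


ackerman(1, 1)
= ackerman(0, ackerman(1, 0))
First compute ackerman(1, 0) = 2
= ackerman(0, 2)
= 3


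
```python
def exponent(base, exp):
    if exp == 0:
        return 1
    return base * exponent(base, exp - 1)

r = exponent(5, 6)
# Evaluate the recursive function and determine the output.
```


exponent(5, 6)
= 5 * exponent(5, 5)
= 5 * 5 * exponent(5, 4)
= 5 * 5 * 5 * exponent(5, 3)
= 5 * 5 * 5 * 5 * exponent(5, 2)
= 5 * 5 * 5 * 5 * 5 * exponent(5, 1)
= 5 * 5 * 5 * 5 * 5 * 5 * exponent(5, 0)
= 5 * 5 * 5 * 5 * 5 * 5 * 1
= 15625


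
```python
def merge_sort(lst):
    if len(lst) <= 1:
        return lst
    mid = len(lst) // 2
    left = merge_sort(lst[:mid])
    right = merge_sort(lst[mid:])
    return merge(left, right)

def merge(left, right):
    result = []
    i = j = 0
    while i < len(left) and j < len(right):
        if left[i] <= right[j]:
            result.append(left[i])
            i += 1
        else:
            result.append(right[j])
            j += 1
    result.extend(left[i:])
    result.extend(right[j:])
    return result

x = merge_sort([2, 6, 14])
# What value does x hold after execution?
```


merge_sort([2, 6, 14])
Split into [2] and [6, 14]
Left sorted: [2]
Right sorted: [6, 14]
Merge [2] and [6, 14]
= [2, 6, 14]


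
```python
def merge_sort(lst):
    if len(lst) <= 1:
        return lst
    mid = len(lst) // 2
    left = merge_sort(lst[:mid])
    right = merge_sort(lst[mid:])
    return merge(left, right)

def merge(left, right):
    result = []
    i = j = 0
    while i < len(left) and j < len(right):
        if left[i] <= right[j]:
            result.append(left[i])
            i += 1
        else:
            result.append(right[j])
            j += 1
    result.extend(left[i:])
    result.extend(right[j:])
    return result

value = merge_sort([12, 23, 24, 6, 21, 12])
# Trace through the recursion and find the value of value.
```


merge_sort([12, 23, 24, 6, 21, 12])
Split into [12, 23, 24] and [6, 21, 12]
Left sorted: [12, 23, 24]
Right sorted: [6, 12, 21]
Merge [12, 23, 24] and [6, 12, 21]
= [6, 12, 12, 21, 23, 24]


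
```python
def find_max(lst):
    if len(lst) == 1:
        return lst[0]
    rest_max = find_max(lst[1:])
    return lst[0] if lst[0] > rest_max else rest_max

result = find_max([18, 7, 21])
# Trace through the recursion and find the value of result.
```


find_max([18, 7, 21])
= compare 18 with find_max([7, 21])
= compare 7 with find_max([21])
Base: find_max([21]) = 21
compare 7 with 21: max = 21
compare 18 with 21: max = 21
= 21


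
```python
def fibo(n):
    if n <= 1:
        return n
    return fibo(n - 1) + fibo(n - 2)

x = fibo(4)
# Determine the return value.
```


fibo(4)
= fibo(3) + fibo(2)
= (fibo(2) + fibo(1)) + fibo(2)
Computing bottom-up: fibo(0)=0, fibo(1)=1, fibo(2)=1, fibo(3)=2, fibo(4)=3
= 3


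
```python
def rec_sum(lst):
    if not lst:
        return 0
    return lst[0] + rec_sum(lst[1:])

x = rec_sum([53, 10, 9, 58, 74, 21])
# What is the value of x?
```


rec_sum([53, 10, 9, 58, 74, 21])
= 53 + rec_sum([10, 9, 58, 74, 21])
= 53 + 10 + rec_sum([9, 58, 74, 21])
= 53 + 10 + 9 + rec_sum([58, 74, 21])
= 53 + 10 + 9 + 58 + rec_sum([74, 21])
= 53 + 10 + 9 + 58 + 74 + rec_sum([21])
= 53 + 10 + 9 + 58 + 74 + 21 + rec_sum([])
= 53 + 10 + 9 + 58 + 74 + 21 + 0
= 225


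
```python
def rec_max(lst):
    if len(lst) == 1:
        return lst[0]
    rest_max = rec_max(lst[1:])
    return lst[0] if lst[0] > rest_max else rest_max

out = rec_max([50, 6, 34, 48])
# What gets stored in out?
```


rec_max([50, 6, 34, 48])
= compare 50 with rec_max([6, 34, 48])
= compare 6 with rec_max([34, 48])
= compare 34 with rec_max([48])
Base: rec_max([48]) = 48
compare 34 with 48: max = 48
compare 6 with 48: max = 48
compare 50 with 48: max = 50
= 50


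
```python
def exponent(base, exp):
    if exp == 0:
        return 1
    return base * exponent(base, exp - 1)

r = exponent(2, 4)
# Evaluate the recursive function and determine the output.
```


exponent(2, 4)
= 2 * exponent(2, 3)
= 2 * 2 * exponent(2, 2)
= 2 * 2 * 2 * exponent(2, 1)
= 2 * 2 * 2 * 2 * exponent(2, 0)
= 2 * 2 * 2 * 2 * 1
= 16


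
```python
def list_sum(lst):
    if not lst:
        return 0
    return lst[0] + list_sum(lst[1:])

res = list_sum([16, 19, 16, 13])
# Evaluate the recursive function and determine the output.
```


list_sum([16, 19, 16, 13])
= 16 + list_sum([19, 16, 13])
= 16 + 19 + list_sum([16, 13])
= 16 + 19 + 16 + list_sum([13])
= 16 + 19 + 16 + 13 + list_sum([])
= 16 + 19 + 16 + 13 + 0
= 64


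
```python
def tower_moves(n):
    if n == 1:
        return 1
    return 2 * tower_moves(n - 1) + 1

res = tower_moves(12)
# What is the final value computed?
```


tower_moves(12)
= 2 * tower_moves(11) + 1
= 2 * (2 * tower_moves(10) + 1) + 1
= 2 * (2 * (2 * tower_moves(9) + 1) + 1) + 1
= 2 * (2 * (2 * (2 * tower_moves(8) + 1) + 1) + 1) + 1
= 2 * (2 * (2 * (2 * (2 * tower_moves(7) + 1) + 1) + 1) + 1) + 1
= 2 * (2 * (2 * (2 * (2 * (2 * tower_moves(6) + 1) + 1) + 1) + 1) + 1) + 1
= 2 * (2 * (2 * (2 * (2 * (2 * (2 * tower_moves(5) + 1) + 1) + 1) + 1) + 1) + 1) + 1
= 2 * (2 * (2 * (2 * (2 * (2 * (2 * (2 * tower_moves(4) + 1) + 1) + 1) + 1) + 1) + 1) + 1) + 1
= 2 * (2 * (2 * (2 * (2 * (2 * (2 * (2 * (2 * tower_moves(3) + 1) + 1) + 1) + 1) + 1) + 1) + 1) + 1) + 1
= 2 * (2 * (2 * (2 * (2 * (2 * (2 * (2 * (2 * (2 * tower_moves(2) + 1) + 1) + 1) + 1) + 1) + 1) + 1) + 1) + 1) + 1
= 2 * (2 * (2 * (2 * (2 * (2 * (2 * (2 * (2 * (2 * (2 * tower_moves(1) + 1) + 1) + 1) + 1) + 1) + 1) + 1) + 1) + 1) + 1) + 1
Now compute bottom-up:
tower_moves(1) = 1
tower_moves(2) = 2 * 1 + 1 = 3
tower_moves(3) = 2 * 3 + 1 = 7
tower_moves(4) = 2 * 7 + 1 = 15
tower_moves(5) = 2 * 15 + 1 = 31
tower_moves(6) = 2 * 31 + 1 = 63
tower_moves(7) = 2 * 63 + 1 = 127
tower_moves(8) = 2 * 127 + 1 = 255
tower_moves(9) = 2 * 255 + 1 = 511
tower_moves(10) = 2 * 511 + 1 = 1023
tower_moves(11) = 2 * 1023 + 1 = 2047
tower_moves(12) = 2 * 2047 + 1 = 4095
= 4095


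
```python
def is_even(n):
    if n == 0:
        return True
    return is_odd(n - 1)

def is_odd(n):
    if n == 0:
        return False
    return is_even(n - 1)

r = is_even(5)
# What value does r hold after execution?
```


is_even(5)
= is_odd(4)
= is_even(3)
= is_odd(2)
= is_even(1)
= is_odd(0)
n == 0: return False
= False


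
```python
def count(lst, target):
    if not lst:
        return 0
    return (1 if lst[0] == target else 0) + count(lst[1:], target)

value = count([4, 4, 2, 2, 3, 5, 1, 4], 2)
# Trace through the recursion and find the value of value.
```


count([4, 4, 2, 2, 3, 5, 1, 4], 2)
lst[0]=4 != 2: 0 + count([4, 2, 2, 3, 5, 1, 4], 2)
lst[0]=4 != 2: 0 + count([2, 2, 3, 5, 1, 4], 2)
lst[0]=2 == 2: 1 + count([2, 3, 5, 1, 4], 2)
lst[0]=2 == 2: 1 + count([3, 5, 1, 4], 2)
lst[0]=3 != 2: 0 + count([5, 1, 4], 2)
lst[0]=5 != 2: 0 + count([1, 4], 2)
lst[0]=1 != 2: 0 + count([4], 2)
lst[0]=4 != 2: 0 + count([], 2)
= 2
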